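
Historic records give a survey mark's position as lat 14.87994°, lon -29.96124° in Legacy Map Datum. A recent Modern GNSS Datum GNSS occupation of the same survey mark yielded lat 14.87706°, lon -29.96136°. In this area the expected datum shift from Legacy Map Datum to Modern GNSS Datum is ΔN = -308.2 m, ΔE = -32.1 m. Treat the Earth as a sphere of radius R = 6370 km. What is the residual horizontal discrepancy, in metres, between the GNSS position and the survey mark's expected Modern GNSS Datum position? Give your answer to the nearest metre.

23 m

Observed coordinate differences: Δφ = -0.00288°, Δλ = -0.00012°.
Converting to metres (1° lat = 111177 m, cos φ = 0.966466): observed ΔN = -320.2 m, observed ΔE = -12.9 m.
Subtracting the expected shift leaves a residual of -320.2 − (-308.2) = -12.0 m north and -12.9 − (-32.1) = 19.2 m east.
Residual distance = √((-12.0)² + 19.2²) = 22.6 m.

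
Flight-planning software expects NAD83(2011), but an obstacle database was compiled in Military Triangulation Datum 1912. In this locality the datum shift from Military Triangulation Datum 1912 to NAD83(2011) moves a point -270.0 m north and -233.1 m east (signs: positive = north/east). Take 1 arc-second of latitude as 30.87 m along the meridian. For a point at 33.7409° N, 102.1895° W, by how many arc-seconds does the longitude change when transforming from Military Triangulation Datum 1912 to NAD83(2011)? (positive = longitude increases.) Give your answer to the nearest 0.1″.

At latitude 33.7409°, cos φ = 0.831558.
1″ of longitude at this latitude = 30.87 × cos φ = 25.6702 m, so Δλ = -233.1 / 25.6702 = -9.081″.

Δλ = -9.1″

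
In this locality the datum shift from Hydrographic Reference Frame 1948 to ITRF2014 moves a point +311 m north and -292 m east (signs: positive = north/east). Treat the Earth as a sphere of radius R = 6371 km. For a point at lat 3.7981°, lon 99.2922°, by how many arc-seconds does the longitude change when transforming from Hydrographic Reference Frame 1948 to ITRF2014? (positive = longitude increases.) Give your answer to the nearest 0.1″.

Δλ = -9.5″

At latitude 3.7981°, cos φ = 0.997804.
One radian of longitude at latitude φ spans R cos φ, so Δλ = ΔE / (R cos φ) = -292.0 / (6371000 × 0.997804) = -4.5934e-05 rad = -9.474″.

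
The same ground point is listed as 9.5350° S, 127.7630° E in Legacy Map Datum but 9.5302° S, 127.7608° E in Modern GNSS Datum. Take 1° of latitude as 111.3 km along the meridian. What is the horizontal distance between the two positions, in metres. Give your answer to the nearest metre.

Δφ = -9.5302° − -9.5350° = +0.0048°; Δλ = 127.7608° − 127.7630° = -0.0022°.
ΔN = Δφ × 111300 = 534.2 m; ΔE = Δλ × 111300 × cos(-9.5350°) = -0.0022 × 111300 × 0.986185 = -241.5 m.
Distance = √(ΔE² + ΔN²) = √((-241.5)² + 534.2²) = 586.3 m.

586 m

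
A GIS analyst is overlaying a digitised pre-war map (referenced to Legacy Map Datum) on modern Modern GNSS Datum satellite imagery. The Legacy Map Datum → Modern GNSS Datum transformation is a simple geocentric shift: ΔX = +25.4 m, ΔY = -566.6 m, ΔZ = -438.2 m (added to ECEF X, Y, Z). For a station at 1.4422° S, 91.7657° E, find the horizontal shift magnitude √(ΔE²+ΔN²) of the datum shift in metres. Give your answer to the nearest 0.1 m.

At φ = -1.4422°, λ = 91.7657°: sin φ = -0.025168, cos φ = 0.999683, sin λ = 0.999525, cos λ = -0.030812.
ΔE = −sin λ·ΔX + cos λ·ΔY = −(0.999525)·(25.4) + (-0.030812)·(-566.6) = -7.93 m.
ΔN = −sin φ cos λ·ΔX − sin φ sin λ·ΔY + cos φ·ΔZ = −(-0.025168)(-0.030812)(25.4) − (-0.025168)(0.999525)(-566.6) + (0.999683)(-438.2) = -452.33 m.
Horizontal magnitude = √(ΔE² + ΔN²) = √((-7.93)² + (-452.33)²) = 452.40 m.

452.4 m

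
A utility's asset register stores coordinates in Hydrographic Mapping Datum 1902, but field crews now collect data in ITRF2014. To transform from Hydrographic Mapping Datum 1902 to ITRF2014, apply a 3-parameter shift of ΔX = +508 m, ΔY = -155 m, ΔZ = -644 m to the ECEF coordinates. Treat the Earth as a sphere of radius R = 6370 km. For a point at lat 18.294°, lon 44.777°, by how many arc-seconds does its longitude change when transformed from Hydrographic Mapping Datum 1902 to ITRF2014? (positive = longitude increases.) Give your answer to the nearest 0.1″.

Δλ = -16.0″

sin φ = 0.313893, cos φ = 0.949458, sin λ = 0.704349, cos λ = 0.709854.
East component: ΔE = −sin λ·ΔX + cos λ·ΔY = −(0.704349)(508) + (0.709854)(-155) = -467.84 m.
1° of latitude spans πR/180 = 111177 m; at latitude φ, 1° of longitude spans that × cos φ = 105558.4 m, so Δλ = -467.84 / 105558.4 × 3600 = -15.955″.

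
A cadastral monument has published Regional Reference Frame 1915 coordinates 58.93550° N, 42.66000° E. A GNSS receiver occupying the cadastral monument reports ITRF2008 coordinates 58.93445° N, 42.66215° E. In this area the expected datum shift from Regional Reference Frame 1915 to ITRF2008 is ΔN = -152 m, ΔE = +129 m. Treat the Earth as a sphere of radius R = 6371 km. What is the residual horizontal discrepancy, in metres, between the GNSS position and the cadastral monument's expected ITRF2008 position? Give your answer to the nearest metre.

36 m

Observed coordinate differences: Δφ = -0.00105°, Δλ = +0.00215°.
Converting to metres (1° lat = 111195 m, cos φ = 0.516003): observed ΔN = -116.8 m, observed ΔE = 123.4 m.
Subtracting the expected shift leaves a residual of -116.8 − (-152) = 35.2 m north and 123.4 − (129) = -5.6 m east.
Residual distance = √(35.2² + (-5.6)²) = 35.7 m.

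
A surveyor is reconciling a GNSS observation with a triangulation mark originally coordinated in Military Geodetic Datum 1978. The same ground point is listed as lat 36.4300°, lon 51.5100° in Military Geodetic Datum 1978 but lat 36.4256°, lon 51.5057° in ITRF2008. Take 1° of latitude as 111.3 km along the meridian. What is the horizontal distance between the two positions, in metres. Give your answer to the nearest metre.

Δφ = 36.4256° − 36.4300° = -0.0044°; Δλ = 51.5057° − 51.5100° = -0.0043°.
ΔN = Δφ × 111300 = -489.7 m; ΔE = Δλ × 111300 × cos(36.4300°) = -0.0043 × 111300 × 0.804583 = -385.1 m.
Distance = √(ΔE² + ΔN²) = √((-385.1)² + (-489.7)²) = 623.0 m.

623 m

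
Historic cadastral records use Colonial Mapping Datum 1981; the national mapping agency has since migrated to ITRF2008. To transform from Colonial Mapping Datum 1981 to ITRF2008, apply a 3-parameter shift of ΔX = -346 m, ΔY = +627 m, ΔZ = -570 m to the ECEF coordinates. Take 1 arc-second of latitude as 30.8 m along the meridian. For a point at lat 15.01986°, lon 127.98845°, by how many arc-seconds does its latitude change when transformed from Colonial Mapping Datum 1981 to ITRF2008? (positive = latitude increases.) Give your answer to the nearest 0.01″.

sin φ = 0.259154, cos φ = 0.965836, sin λ = 0.788135, cos λ = -0.615503.
North component: ΔN = −sin φ cos λ·ΔX − sin φ sin λ·ΔY + cos φ·ΔZ = −(0.259154)(-0.615503)(-346) − (0.259154)(0.788135)(627) + (0.965836)(-570) = -733.78 m.
1° of latitude spans 3600 × 30.80 = 110880 m, so Δφ = -733.78 / 110880 × 3600 = -23.824″.

Δφ = -23.82″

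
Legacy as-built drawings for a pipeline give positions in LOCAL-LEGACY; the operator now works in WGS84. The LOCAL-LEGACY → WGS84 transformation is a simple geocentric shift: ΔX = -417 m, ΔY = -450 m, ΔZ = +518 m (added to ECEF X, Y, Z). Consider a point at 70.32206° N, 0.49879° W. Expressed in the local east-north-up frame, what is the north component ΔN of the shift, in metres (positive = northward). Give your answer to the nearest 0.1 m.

ΔN = 563.4 m

The local north axis is (−sin φ cos λ, −sin φ sin λ, cos φ), giving ΔN = 392.632 − 3.689 + 174.428 = 563.37 m.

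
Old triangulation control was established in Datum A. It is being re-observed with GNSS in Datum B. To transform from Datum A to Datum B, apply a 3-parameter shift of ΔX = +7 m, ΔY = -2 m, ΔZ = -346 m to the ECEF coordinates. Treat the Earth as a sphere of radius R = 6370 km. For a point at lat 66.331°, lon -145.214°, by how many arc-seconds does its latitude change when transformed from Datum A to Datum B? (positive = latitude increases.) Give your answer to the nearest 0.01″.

sin φ = 0.915880, cos φ = 0.401452, sin λ = -0.570513, cos λ = -0.821289.
North component: ΔN = −sin φ cos λ·ΔX − sin φ sin λ·ΔY + cos φ·ΔZ = −(0.915880)(-0.821289)(7) − (0.915880)(-0.570513)(-2) + (0.401452)(-346) = -134.68 m.
1° of latitude spans πR/180 = 111177 m, so Δφ = -134.68 / 111177 × 3600 = -4.361″.

Δφ = -4.36″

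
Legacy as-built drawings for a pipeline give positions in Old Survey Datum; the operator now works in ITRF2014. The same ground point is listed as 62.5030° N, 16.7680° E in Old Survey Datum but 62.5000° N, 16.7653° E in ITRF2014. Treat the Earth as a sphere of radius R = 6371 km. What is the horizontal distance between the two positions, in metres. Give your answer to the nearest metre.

361 m

Δφ = 62.5000° − 62.5030° = -0.0030°; Δλ = 16.7653° − 16.7680° = -0.0027°.
1° along a meridian = πR/180 = 111195 m.
ΔN = Δφ × 111195 = -333.6 m; ΔE = Δλ × 111195 × cos(62.5030°) = -0.0027 × 111195 × 0.461702 = -138.6 m.
Distance = √(ΔE² + ΔN²) = √((-138.6)² + (-333.6)²) = 361.2 m.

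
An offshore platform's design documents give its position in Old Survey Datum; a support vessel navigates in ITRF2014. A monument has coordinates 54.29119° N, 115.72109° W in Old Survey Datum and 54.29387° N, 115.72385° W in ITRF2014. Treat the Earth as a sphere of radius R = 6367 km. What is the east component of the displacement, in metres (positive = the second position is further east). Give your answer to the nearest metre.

ΔE = -179 m

Δφ = 54.29387° − 54.29119° = +0.00268°; Δλ = -115.72385° − -115.72109° = -0.00276°.
1° along a meridian = πR/180 = 111125 m.
ΔN = Δφ × 111125 = 297.8 m; ΔE = Δλ × 111125 × cos(54.29119°) = -0.00276 × 111125 × 0.583666 = -179.0 m.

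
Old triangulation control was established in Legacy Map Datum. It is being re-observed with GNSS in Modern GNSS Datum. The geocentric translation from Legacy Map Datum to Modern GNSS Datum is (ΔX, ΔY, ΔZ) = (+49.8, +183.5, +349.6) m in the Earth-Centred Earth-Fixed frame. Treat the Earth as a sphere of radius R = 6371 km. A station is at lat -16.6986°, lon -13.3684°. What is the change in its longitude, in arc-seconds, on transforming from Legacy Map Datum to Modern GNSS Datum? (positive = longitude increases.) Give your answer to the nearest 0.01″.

Δλ = 6.42″

sin φ = -0.287337, cos φ = 0.957830, sin λ = -0.231211, cos λ = 0.972904.
East component: ΔE = −sin λ·ΔX + cos λ·ΔY = −(-0.231211)(49.8) + (0.972904)(183.5) = 190.04 m.
1° of latitude spans πR/180 = 111195 m; at latitude φ, 1° of longitude spans that × cos φ = 106505.8 m, so Δλ = 190.04 / 106505.8 × 3600 = 6.424″.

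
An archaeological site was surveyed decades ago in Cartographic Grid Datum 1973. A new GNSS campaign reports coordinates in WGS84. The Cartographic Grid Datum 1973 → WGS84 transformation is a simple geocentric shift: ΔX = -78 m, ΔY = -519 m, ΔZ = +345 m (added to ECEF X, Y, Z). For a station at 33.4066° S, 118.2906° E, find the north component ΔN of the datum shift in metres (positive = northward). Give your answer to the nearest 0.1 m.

The local north axis is (−sin φ cos λ, −sin φ sin λ, cos φ), giving ΔN = 20.354 − 251.618 + 288.001 = 56.74 m.

ΔN = 56.7 m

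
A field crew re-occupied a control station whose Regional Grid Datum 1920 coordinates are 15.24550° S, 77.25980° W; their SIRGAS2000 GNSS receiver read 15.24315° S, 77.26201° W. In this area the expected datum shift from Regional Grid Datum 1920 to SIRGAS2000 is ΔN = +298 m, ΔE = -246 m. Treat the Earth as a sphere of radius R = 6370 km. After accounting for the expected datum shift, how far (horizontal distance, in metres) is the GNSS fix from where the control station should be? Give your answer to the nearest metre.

Observed coordinate differences: Δφ = +0.00235°, Δλ = -0.00221°.
Converting to metres (1° lat = 111177 m, cos φ = 0.964808): observed ΔN = 261.3 m, observed ΔE = -237.1 m.
Subtracting the expected shift leaves a residual of 261.3 − (298) = -36.7 m north and -237.1 − (-246) = 8.9 m east.
Residual distance = √((-36.7)² + 8.9²) = 37.8 m.

38 m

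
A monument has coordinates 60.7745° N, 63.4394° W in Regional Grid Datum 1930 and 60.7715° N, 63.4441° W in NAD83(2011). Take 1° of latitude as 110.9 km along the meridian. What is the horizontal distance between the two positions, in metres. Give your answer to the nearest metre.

Δφ = 60.7715° − 60.7745° = -0.0030°; Δλ = -63.4441° − -63.4394° = -0.0047°.
ΔN = Δφ × 110900 = -332.7 m; ΔE = Δλ × 110900 × cos(60.7745°) = -0.0047 × 110900 × 0.488248 = -254.5 m.
Distance = √(ΔE² + ΔN²) = √((-254.5)² + (-332.7)²) = 418.9 m.

419 m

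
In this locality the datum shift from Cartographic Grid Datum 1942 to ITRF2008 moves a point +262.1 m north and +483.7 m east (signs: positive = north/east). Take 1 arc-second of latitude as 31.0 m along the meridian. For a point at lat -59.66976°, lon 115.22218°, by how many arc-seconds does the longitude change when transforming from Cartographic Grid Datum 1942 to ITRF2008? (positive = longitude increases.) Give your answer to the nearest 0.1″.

At latitude -59.66976°, cos φ = 0.504983.
1″ of longitude at this latitude = 31.00 × cos φ = 15.6545 m, so Δλ = 483.7 / 15.6545 = 30.899″.

Δλ = 30.9″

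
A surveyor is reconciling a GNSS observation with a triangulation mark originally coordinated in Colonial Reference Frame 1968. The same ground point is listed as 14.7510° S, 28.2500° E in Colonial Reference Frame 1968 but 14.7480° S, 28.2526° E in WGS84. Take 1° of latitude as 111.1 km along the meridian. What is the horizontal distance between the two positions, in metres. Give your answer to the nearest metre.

Δφ = -14.7480° − -14.7510° = +0.0030°; Δλ = 28.2526° − 28.2500° = +0.0026°.
ΔN = Δφ × 111100 = 333.3 m; ΔE = Δλ × 111100 × cos(-14.7510°) = +0.0026 × 111100 × 0.967041 = 279.3 m.
Distance = √(ΔE² + ΔN²) = √(279.3² + 333.3²) = 434.9 m.

435 m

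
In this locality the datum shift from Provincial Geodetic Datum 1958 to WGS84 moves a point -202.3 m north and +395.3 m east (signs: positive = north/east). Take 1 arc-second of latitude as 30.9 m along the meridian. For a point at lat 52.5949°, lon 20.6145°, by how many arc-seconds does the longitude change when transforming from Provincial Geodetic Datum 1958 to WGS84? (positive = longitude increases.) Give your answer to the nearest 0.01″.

At latitude 52.5949°, cos φ = 0.607447.
1″ of longitude at this latitude = 30.90 × cos φ = 18.7701 m, so Δλ = 395.3 / 18.7701 = 21.060″.

Δλ = 21.06″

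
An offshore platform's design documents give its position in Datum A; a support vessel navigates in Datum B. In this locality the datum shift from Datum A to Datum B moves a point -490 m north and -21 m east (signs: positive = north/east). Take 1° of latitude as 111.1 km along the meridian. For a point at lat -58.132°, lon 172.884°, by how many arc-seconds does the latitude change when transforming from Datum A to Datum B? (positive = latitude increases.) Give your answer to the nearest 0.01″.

Δφ = -15.88″

1° of latitude = 111.1 km, so Δφ = -490.0 / 111100 = -0.0044104° = -15.878″.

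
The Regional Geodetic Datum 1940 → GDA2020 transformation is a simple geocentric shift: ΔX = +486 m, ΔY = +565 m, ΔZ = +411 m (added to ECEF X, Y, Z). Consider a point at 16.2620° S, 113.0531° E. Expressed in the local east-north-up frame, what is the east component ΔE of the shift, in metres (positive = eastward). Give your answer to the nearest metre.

At φ = -16.2620°, λ = 113.0531°: sin φ = -0.280030, cos φ = 0.959991, sin λ = 0.920142, cos λ = -0.391584.
ΔE = −sin λ·ΔX + cos λ·ΔY = −(0.920142)·(486) + (-0.391584)·(565) = -668.43 m.

ΔE = -668 m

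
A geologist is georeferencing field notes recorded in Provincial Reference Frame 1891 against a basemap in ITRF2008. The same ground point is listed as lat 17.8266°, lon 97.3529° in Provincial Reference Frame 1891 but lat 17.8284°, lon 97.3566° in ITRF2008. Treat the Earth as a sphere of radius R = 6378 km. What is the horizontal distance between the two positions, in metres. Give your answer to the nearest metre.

Δφ = 17.8284° − 17.8266° = +0.0018°; Δλ = 97.3566° − 97.3529° = +0.0037°.
1° along a meridian = πR/180 = 111317 m.
ΔN = Δφ × 111317 = 200.4 m; ΔE = Δλ × 111317 × cos(17.8266°) = +0.0037 × 111317 × 0.951987 = 392.1 m.
Distance = √(ΔE² + ΔN²) = √(392.1² + 200.4²) = 440.3 m.

440 m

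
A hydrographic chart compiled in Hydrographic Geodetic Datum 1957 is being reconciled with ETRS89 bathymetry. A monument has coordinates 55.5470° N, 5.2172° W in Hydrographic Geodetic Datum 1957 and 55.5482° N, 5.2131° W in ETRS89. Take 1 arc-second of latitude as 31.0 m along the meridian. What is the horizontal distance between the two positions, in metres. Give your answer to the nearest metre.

291 m

Δφ = 55.5482° − 55.5470° = +0.0012°; Δλ = -5.2131° − -5.2172° = +0.0041°.
1° of latitude = 3600 × 31.00 = 111600 m.
ΔN = Δφ × 111600 = 133.9 m; ΔE = Δλ × 111600 × cos(55.5470°) = +0.0041 × 111600 × 0.565730 = 258.9 m.
Distance = √(ΔE² + ΔN²) = √(258.9² + 133.9²) = 291.4 m.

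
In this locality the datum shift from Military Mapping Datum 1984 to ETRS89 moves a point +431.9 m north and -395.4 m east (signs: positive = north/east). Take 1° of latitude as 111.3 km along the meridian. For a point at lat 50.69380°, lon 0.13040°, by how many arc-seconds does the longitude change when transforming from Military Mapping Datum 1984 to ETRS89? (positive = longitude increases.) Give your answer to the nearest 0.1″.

Δλ = -20.2″

At latitude 50.69380°, cos φ = 0.633465.
1° of longitude at this latitude = 111.3 × cos φ = 70.50 km, so Δλ = -395.4 / 70504.6 = -0.0056081° = -20.189″.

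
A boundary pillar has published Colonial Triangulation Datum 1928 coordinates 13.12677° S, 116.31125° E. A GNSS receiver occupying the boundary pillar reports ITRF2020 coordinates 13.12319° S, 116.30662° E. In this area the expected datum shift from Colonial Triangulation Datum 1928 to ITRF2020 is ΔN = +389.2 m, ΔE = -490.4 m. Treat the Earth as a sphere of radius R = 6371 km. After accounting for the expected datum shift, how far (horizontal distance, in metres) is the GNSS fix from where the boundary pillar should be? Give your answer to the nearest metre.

14 m

Observed coordinate differences: Δφ = +0.00358°, Δλ = -0.00463°.
Converting to metres (1° lat = 111195 m, cos φ = 0.973870): observed ΔN = 398.1 m, observed ΔE = -501.4 m.
Subtracting the expected shift leaves a residual of 398.1 − (389.2) = 8.9 m north and -501.4 − (-490.4) = -11.0 m east.
Residual distance = √(8.9² + (-11.0)²) = 14.1 m.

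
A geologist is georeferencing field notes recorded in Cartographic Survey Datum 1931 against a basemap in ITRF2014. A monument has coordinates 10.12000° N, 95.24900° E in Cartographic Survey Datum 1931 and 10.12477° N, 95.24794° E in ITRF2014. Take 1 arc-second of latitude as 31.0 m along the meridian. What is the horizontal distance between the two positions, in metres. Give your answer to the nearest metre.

Δφ = 10.12477° − 10.12000° = +0.00477°; Δλ = 95.24794° − 95.24900° = -0.00106°.
1° of latitude = 3600 × 31.00 = 111600 m.
ΔN = Δφ × 111600 = 532.3 m; ΔE = Δλ × 111600 × cos(10.12000°) = -0.00106 × 111600 × 0.984442 = -116.5 m.
Distance = √(ΔE² + ΔN²) = √((-116.5)² + 532.3²) = 544.9 m.

545 m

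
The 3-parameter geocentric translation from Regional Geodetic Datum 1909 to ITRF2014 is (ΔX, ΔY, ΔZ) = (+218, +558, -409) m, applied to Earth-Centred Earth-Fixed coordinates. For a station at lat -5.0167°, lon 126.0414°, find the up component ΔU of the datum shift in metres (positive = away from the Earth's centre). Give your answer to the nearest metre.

ΔU = 357 m

The local up (radial) axis is (cos φ cos λ, cos φ sin λ, sin φ), giving ΔU = -127.773 + 449.466 + 35.765 = 357.46 m.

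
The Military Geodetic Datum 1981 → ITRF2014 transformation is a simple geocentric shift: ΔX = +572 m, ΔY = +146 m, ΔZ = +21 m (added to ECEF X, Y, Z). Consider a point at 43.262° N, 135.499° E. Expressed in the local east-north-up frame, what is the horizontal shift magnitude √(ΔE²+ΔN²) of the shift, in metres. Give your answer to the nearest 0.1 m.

The local east axis at (φ, λ) is (−sin λ, cos λ, 0), so ΔE = −sin(135.499°)·572 + cos(135.499°)·146 = -505.06 m.
The local north axis is (−sin φ cos λ, −sin φ sin λ, cos φ), giving ΔN = 279.598 − 70.134 + 15.293 = 224.76 m.
Horizontal magnitude = √(ΔE² + ΔN²) = √((-505.06)² + 224.76²) = 552.81 m.

552.8 m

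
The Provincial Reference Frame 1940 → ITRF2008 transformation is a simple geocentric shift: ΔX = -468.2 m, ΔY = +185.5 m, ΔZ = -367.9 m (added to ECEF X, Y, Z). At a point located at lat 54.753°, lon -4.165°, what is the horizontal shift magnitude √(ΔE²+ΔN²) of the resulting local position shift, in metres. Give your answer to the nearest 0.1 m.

235.0 m

At φ = 54.753°, λ = -4.165°: sin φ = 0.816672, cos φ = 0.577102, sin λ = -0.072629, cos λ = 0.997359.
ΔE = −sin λ·ΔX + cos λ·ΔY = −(-0.072629)·(-468.2) + (0.997359)·(185.5) = 151.01 m.
ΔN = −sin φ cos λ·ΔX − sin φ sin λ·ΔY + cos φ·ΔZ = −(0.816672)(0.997359)(-468.2) − (0.816672)(-0.072629)(185.5) + (0.577102)(-367.9) = 180.04 m.
Horizontal magnitude = √(ΔE² + ΔN²) = √(151.01² + 180.04²) = 234.98 m.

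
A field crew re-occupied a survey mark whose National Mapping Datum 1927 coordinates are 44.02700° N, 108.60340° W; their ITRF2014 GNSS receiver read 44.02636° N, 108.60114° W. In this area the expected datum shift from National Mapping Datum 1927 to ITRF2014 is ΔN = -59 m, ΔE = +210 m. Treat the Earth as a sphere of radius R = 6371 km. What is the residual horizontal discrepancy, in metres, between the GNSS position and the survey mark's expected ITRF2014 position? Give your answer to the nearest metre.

Observed coordinate differences: Δφ = -0.00064°, Δλ = +0.00226°.
Converting to metres (1° lat = 111195 m, cos φ = 0.719012): observed ΔN = -71.2 m, observed ΔE = 180.7 m.
Subtracting the expected shift leaves a residual of -71.2 − (-59) = -12.2 m north and 180.7 − (210) = -29.3 m east.
Residual distance = √((-12.2)² + (-29.3)²) = 31.7 m.

32 m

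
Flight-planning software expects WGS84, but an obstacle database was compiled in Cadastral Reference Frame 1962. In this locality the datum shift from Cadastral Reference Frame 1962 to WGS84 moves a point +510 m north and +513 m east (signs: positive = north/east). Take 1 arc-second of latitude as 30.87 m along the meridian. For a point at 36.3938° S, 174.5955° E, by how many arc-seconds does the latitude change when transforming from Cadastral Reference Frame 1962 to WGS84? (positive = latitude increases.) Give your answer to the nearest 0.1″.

1″ of latitude = 30.87 m, so Δφ = 510.0 / 30.87 = 16.521″.

Δφ = 16.5″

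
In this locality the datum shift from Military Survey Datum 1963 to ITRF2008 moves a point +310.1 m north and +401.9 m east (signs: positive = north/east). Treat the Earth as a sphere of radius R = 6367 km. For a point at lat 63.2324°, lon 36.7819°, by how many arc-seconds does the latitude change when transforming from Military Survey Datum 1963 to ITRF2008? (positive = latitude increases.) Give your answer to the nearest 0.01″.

On a sphere of radius R, 1 rad of latitude = R, so Δφ = ΔN / R = 310.1 / 6367000 = 4.8704e-05 rad = 10.046″.

Δφ = 10.05″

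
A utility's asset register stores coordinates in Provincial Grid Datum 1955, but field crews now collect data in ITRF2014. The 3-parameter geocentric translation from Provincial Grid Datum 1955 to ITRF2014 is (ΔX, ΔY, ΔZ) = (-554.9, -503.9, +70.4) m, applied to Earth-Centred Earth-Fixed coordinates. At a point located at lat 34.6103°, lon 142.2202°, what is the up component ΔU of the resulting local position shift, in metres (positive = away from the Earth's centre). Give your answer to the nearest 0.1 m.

ΔU = 146.9 m

At φ = 34.6103°, λ = 142.2202°: sin φ = 0.567992, cos φ = 0.823034, sin λ = 0.612628, cos λ = -0.790371.
ΔU = cos φ cos λ·ΔX + cos φ sin λ·ΔY + sin φ·ΔZ = (0.823034)(-0.790371)(-554.9) + (0.823034)(0.612628)(-503.9) + (0.567992)(70.4) = 146.88 m.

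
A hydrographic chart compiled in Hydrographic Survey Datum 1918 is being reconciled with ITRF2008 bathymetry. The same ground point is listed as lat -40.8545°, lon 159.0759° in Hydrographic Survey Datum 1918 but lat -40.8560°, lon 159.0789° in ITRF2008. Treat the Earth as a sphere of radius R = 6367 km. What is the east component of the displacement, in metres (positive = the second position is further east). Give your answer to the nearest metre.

Δφ = -40.8560° − -40.8545° = -0.0015°; Δλ = 159.0789° − 159.0759° = +0.0030°.
1° along a meridian = πR/180 = 111125 m.
ΔN = Δφ × 111125 = -166.7 m; ΔE = Δλ × 111125 × cos(-40.8545°) = +0.0030 × 111125 × 0.756373 = 252.2 m.

ΔE = 252 m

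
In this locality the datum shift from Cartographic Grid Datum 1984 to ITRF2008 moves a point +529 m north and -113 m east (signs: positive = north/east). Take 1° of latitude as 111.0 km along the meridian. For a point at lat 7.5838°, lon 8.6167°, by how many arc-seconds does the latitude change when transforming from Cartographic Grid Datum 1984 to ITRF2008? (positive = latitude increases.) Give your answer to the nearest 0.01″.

Δφ = 17.16″

1° of latitude = 111.0 km, so Δφ = 529.0 / 111000 = 0.0047658° = 17.157″.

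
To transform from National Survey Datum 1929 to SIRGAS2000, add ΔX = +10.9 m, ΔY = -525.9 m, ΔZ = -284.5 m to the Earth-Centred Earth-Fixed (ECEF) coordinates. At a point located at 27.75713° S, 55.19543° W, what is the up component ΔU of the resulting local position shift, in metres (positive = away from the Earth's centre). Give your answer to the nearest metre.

ΔU = 520 m

The local up (radial) axis is (cos φ cos λ, cos φ sin λ, sin φ), giving ΔU = 5.506 + 382.129 + 132.499 = 520.13 m.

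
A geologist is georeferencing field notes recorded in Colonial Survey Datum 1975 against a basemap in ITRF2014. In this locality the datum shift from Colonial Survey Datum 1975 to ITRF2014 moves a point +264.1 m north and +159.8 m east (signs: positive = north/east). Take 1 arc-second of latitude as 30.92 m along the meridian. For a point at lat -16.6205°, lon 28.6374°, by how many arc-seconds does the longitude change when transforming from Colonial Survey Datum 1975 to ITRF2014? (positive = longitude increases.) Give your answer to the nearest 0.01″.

At latitude -16.6205°, cos φ = 0.958220.
1″ of longitude at this latitude = 30.92 × cos φ = 29.6282 m, so Δλ = 159.8 / 29.6282 = 5.394″.

Δλ = 5.39″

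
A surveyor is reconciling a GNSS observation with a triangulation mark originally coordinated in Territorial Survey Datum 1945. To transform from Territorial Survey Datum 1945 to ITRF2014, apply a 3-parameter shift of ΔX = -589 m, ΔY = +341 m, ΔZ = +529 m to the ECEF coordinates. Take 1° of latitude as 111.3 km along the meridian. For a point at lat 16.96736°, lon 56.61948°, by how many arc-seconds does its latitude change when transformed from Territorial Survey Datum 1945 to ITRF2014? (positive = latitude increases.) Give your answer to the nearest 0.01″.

sin φ = 0.291827, cos φ = 0.956471, sin λ = 0.835035, cos λ = 0.550197.
North component: ΔN = −sin φ cos λ·ΔX − sin φ sin λ·ΔY + cos φ·ΔZ = −(0.291827)(0.550197)(-589) − (0.291827)(0.835035)(341) + (0.956471)(529) = 517.45 m.
1° of latitude spans 111300 m, so Δφ = 517.45 / 111300 × 3600 = 16.737″.

Δφ = 16.74″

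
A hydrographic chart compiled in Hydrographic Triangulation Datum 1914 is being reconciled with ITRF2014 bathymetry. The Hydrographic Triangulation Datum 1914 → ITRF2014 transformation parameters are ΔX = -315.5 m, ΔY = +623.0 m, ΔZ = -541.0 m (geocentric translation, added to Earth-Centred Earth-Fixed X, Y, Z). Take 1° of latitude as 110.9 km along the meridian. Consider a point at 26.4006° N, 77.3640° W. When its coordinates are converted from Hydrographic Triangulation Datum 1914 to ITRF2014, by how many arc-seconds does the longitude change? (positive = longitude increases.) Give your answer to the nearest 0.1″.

Δλ = -6.2″

sin φ = 0.444645, cos φ = 0.895707, sin λ = -0.975780, cos λ = 0.218756.
East component: ΔE = −sin λ·ΔX + cos λ·ΔY = −(-0.975780)(-315.5) + (0.218756)(623.0) = -171.57 m.
1° of latitude spans 110900 m; at latitude φ, 1° of longitude spans that × cos φ = 99333.9 m, so Δλ = -171.57 / 99333.9 × 3600 = -6.218″.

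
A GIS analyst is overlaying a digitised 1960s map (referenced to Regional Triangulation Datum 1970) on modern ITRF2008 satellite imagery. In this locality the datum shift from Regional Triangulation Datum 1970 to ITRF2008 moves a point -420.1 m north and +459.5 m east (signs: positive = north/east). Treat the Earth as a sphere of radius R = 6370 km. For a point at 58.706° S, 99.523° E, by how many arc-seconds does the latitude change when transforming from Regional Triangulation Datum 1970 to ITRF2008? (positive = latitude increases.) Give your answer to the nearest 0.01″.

Δφ = -13.60″

On a sphere of radius R, 1 rad of latitude = R, so Δφ = ΔN / R = -420.1 / 6370000 = -6.5950e-05 rad = -13.603″.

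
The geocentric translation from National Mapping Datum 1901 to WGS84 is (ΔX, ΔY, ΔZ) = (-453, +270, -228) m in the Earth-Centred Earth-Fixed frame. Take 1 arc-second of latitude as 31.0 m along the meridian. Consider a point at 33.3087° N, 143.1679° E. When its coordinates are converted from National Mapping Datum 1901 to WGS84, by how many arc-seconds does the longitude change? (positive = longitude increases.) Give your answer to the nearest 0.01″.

sin φ = 0.549150, cos φ = 0.835724, sin λ = 0.599472, cos λ = -0.800396.
East component: ΔE = −sin λ·ΔX + cos λ·ΔY = −(0.599472)(-453) + (-0.800396)(270) = 55.45 m.
1° of latitude spans 3600 × 31.00 = 111600 m; at latitude φ, 1° of longitude spans that × cos φ = 93266.8 m, so Δλ = 55.45 / 93266.8 × 3600 = 2.140″.

Δλ = 2.14″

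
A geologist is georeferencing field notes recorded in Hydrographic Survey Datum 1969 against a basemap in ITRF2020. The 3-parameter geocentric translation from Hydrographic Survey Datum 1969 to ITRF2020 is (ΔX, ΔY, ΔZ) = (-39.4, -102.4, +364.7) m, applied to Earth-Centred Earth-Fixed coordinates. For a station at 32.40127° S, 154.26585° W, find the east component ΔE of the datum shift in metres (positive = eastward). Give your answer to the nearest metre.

At φ = -32.40127°, λ = -154.26585°: sin φ = -0.535846, cos φ = 0.844316, sin λ = -0.434196, cos λ = -0.900818.
ΔE = −sin λ·ΔX + cos λ·ΔY = −(-0.434196)·(-39.4) + (-0.900818)·(-102.4) = 75.14 m.

ΔE = 75 m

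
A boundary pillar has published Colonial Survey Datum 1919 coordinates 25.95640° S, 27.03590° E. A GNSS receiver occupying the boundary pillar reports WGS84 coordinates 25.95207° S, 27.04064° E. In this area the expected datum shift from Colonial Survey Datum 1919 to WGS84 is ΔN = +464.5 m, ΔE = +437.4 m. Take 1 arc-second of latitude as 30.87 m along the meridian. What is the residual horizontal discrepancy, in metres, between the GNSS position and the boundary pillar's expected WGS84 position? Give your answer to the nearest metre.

Observed coordinate differences: Δφ = +0.00433°, Δλ = +0.00474°.
Converting to metres (1° lat = 111132 m, cos φ = 0.899127): observed ΔN = 481.2 m, observed ΔE = 473.6 m.
Subtracting the expected shift leaves a residual of 481.2 − (464.5) = 16.7 m north and 473.6 − (437.4) = 36.2 m east.
Residual distance = √(16.7² + 36.2²) = 39.9 m.

40 m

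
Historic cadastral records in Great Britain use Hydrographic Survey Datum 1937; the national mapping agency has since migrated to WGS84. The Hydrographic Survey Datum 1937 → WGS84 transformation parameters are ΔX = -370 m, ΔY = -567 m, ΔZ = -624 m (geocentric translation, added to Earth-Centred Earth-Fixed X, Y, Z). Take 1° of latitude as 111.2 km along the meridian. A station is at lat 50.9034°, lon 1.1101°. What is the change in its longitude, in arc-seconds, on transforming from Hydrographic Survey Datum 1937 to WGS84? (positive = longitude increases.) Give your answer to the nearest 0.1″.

sin φ = 0.776084, cos φ = 0.630630, sin λ = 0.019374, cos λ = 0.999812.
East component: ΔE = −sin λ·ΔX + cos λ·ΔY = −(0.019374)(-370) + (0.999812)(-567) = -559.73 m.
1° of latitude spans 111200 m; at latitude φ, 1° of longitude spans that × cos φ = 70126.0 m, so Δλ = -559.73 / 70126.0 × 3600 = -28.734″.

Δλ = -28.7″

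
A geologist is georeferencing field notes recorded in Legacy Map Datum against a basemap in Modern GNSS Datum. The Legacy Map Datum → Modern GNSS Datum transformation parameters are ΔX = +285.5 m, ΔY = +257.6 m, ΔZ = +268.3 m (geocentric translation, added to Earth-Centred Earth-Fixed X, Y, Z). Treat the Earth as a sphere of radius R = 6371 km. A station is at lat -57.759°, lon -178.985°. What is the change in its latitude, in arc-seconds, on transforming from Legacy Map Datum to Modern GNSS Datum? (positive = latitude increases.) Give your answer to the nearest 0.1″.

sin φ = -0.845812, cos φ = 0.533482, sin λ = -0.017714, cos λ = -0.999843.
North component: ΔN = −sin φ cos λ·ΔX − sin φ sin λ·ΔY + cos φ·ΔZ = −(-0.845812)(-0.999843)(285.5) − (-0.845812)(-0.017714)(257.6) + (0.533482)(268.3) = -102.17 m.
1° of latitude spans πR/180 = 111195 m, so Δφ = -102.17 / 111195 × 3600 = -3.308″.

Δφ = -3.3″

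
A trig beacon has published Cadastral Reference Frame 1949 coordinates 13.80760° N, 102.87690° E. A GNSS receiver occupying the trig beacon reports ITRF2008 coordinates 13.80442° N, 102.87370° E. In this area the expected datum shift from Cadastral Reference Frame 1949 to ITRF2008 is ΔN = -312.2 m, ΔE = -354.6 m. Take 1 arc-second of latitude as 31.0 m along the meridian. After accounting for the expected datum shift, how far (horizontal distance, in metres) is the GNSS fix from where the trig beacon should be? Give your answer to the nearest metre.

43 m

Observed coordinate differences: Δφ = -0.00318°, Δλ = -0.00320°.
Converting to metres (1° lat = 111600 m, cos φ = 0.971103): observed ΔN = -354.9 m, observed ΔE = -346.8 m.
Subtracting the expected shift leaves a residual of -354.9 − (-312.2) = -42.7 m north and -346.8 − (-354.6) = 7.8 m east.
Residual distance = √((-42.7)² + 7.8²) = 43.4 m.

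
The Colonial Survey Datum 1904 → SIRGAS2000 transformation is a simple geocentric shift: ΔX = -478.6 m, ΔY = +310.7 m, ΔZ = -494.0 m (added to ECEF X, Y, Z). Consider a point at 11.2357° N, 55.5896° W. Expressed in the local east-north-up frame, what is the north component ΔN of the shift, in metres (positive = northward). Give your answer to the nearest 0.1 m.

The local north axis is (−sin φ cos λ, −sin φ sin λ, cos φ), giving ΔN = 52.699 + 49.945 − 484.532 = -381.89 m.

ΔN = -381.9 m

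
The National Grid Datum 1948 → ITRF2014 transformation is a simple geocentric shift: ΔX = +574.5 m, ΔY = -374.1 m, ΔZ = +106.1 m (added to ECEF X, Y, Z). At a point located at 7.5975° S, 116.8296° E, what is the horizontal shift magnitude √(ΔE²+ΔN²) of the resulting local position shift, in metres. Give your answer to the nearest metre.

345 m

At φ = -7.5975°, λ = 116.8296°: sin φ = -0.132213, cos φ = 0.991221, sin λ = 0.892353, cos λ = -0.451339.
ΔE = −sin λ·ΔX + cos λ·ΔY = −(0.892353)·(574.5) + (-0.451339)·(-374.1) = -343.81 m.
ΔN = −sin φ cos λ·ΔX − sin φ sin λ·ΔY + cos φ·ΔZ = −(-0.132213)(-0.451339)(574.5) − (-0.132213)(0.892353)(-374.1) + (0.991221)(106.1) = 26.75 m.
Horizontal magnitude = √(ΔE² + ΔN²) = √((-343.81)² + 26.75²) = 344.85 m.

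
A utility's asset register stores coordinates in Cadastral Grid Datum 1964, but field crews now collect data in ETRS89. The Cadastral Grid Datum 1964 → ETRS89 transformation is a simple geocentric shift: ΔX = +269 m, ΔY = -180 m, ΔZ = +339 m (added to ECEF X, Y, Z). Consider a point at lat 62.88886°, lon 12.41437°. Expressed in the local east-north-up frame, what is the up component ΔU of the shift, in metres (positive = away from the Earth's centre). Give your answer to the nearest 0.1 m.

ΔU = 403.8 m

At φ = 62.88886°, λ = 12.41437°: sin φ = 0.890124, cos φ = 0.455718, sin λ = 0.214980, cos λ = 0.976618.
ΔU = cos φ cos λ·ΔX + cos φ sin λ·ΔY + sin φ·ΔZ = (0.455718)(0.976618)(269) + (0.455718)(0.214980)(-180) + (0.890124)(339) = 403.84 m.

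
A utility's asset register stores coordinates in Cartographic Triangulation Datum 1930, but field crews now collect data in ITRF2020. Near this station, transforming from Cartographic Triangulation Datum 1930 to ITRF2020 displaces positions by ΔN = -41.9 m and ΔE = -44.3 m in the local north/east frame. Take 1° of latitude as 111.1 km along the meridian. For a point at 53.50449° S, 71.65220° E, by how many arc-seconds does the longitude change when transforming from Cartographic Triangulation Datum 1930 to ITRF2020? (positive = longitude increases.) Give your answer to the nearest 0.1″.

Δλ = -2.4″

At latitude -53.50449°, cos φ = 0.594760.
1° of longitude at this latitude = 111.1 × cos φ = 66.08 km, so Δλ = -44.3 / 66077.8 = -0.0006704° = -2.414″.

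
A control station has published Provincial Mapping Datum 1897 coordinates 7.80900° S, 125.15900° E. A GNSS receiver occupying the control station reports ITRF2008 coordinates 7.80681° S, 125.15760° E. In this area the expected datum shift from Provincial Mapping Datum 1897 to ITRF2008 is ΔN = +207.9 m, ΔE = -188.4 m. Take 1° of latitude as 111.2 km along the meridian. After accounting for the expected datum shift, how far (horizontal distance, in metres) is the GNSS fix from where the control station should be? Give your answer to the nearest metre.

Observed coordinate differences: Δφ = +0.00219°, Δλ = -0.00140°.
Converting to metres (1° lat = 111200 m, cos φ = 0.990727): observed ΔN = 243.5 m, observed ΔE = -154.2 m.
Subtracting the expected shift leaves a residual of 243.5 − (207.9) = 35.6 m north and -154.2 − (-188.4) = 34.2 m east.
Residual distance = √(35.6² + 34.2²) = 49.4 m.

49 m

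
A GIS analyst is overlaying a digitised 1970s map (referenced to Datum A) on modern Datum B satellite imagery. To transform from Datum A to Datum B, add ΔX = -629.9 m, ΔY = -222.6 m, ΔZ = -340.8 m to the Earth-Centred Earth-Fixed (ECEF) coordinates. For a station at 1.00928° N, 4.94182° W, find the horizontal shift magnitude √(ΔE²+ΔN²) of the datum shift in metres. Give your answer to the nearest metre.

The local east axis at (φ, λ) is (−sin λ, cos λ, 0), so ΔE = −sin(-4.94182°)·(-629.9) + cos(-4.94182°)·(-222.6) = -276.03 m.
The local north axis is (−sin φ cos λ, −sin φ sin λ, cos φ), giving ΔN = 11.054 − 0.338 − 340.747 = -330.03 m.
Horizontal magnitude = √(ΔE² + ΔN²) = √((-276.03)² + (-330.03)²) = 430.25 m.

430 m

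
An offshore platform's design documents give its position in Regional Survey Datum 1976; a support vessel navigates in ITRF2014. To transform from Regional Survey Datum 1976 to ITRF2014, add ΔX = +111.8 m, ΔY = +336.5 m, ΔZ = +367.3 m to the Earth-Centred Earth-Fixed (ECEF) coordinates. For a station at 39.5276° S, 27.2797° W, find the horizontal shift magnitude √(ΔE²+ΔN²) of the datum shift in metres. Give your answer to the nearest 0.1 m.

429.4 m

At φ = -39.5276°, λ = -27.2797°: sin φ = -0.636450, cos φ = 0.771318, sin λ = -0.458335, cos λ = 0.888780.
ΔE = −sin λ·ΔX + cos λ·ΔY = −(-0.458335)·(111.8) + (0.888780)·(336.5) = 350.32 m.
ΔN = −sin φ cos λ·ΔX − sin φ sin λ·ΔY + cos φ·ΔZ = −(-0.636450)(0.888780)(111.8) − (-0.636450)(-0.458335)(336.5) + (0.771318)(367.3) = 248.39 m.
Horizontal magnitude = √(ΔE² + ΔN²) = √(350.32² + 248.39²) = 429.44 m.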